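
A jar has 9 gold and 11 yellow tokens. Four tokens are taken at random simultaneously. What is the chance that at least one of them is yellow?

Use the complement: P(at least one yellow) = 1 − P(no yellow).
P(none) = C(9,4)/C(20,4) = 126/4845.
So P = 1 − 126/4845 = 1573/1615 ≈ 0.9740.

1573/1615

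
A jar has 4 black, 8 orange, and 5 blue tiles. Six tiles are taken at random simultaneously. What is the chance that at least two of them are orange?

Sum the hypergeometric tail for j = 2,…,6 orange tiles.
Favorable = C(8,2)·C(9,4) + C(8,3)·C(9,3) + C(8,4)·C(9,2) + C(8,5)·C(9,1) + C(8,6)·C(9,0) = 11284; total = C(17,6) = 12376.
P = 11284/12376 = 31/34 ≈ 0.9118.

31/34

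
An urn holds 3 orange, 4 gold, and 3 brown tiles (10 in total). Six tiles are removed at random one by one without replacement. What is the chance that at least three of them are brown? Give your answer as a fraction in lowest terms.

1/6

Sum the hypergeometric tail for j = 3,…,3 brown tiles.
Favorable = C(3,3)·C(7,3) = 35; total = C(10,6) = 210.
P = 35/210 = 1/6 ≈ 0.1667.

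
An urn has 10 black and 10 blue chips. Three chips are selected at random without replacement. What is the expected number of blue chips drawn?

By linearity of expectation, E[X] = Σ P(draw i is blue); by symmetry each draw (even without replacement) has P(blue) = 10/20.
E[X] = 3 · 10/20 = 3/2 ≈ 1.5000.

3/2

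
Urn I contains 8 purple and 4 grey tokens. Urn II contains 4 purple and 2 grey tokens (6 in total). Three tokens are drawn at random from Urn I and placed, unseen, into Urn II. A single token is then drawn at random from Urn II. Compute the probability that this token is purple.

2/3

Condition on how many of the transferred tokens are purple (from Urn I: 8 purple of 12; then Urn II has 9 total).
  0 purple: C(8,0)C(4,3)/C(12,3) = 1/55; then P = 4/9
  1 purple: C(8,1)C(4,2)/C(12,3) = 12/55; then P = 5/9
  2 purple: C(8,2)C(4,1)/C(12,3) = 28/55; then P = 6/9
  3 purple: C(8,3)C(4,0)/C(12,3) = 14/55; then P = 7/9
P(purple from Urn II) = 2/3 ≈ 0.6667.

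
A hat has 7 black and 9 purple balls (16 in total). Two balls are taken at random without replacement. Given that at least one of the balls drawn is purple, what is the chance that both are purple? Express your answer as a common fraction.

P(both purple) = C(9,2)/C(16,2) = 3/10; P(at least one purple) = 1 − C(7,2)/C(16,2) = 33/40.
Since 'both purple' ⊆ 'at least one purple', P(both | at least one) = 3/10 / 33/40 = 4/11 ≈ 0.3636.

4/11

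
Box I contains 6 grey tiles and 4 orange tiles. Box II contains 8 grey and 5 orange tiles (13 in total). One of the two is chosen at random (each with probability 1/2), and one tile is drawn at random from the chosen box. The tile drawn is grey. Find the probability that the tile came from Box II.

P(grey | Box I) = 3/5; P(grey | Box II) = 8/13.
P(grey) = 1/2·3/5 + 1/2·8/13 = 79/130.
By Bayes' rule, P(Box II | grey) = 4/13 / 79/130 = 40/79 ≈ 0.5063.

40/79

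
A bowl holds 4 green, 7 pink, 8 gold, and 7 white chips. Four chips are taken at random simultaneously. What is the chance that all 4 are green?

Unordered draws without replacement: count favorable combinations over C(26,4).
Favorable = C(4,4) · C(7,0) · C(8,0) · C(7,0) = 1; total = C(26,4) = 14950.
P = 1/14950 = 1/14950 ≈ 0.0001.

1/14950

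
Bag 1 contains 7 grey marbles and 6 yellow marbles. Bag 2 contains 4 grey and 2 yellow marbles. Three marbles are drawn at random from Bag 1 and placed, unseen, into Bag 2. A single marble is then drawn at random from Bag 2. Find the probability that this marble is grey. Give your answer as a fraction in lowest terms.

Condition on how many of the transferred marbles are grey (from Bag 1: 7 grey of 13; then Bag 2 has 9 total).
  0 grey: C(7,0)C(6,3)/C(13,3) = 10/143; then P = 4/9
  1 grey: C(7,1)C(6,2)/C(13,3) = 105/286; then P = 5/9
  2 grey: C(7,2)C(6,1)/C(13,3) = 63/143; then P = 6/9
  3 grey: C(7,3)C(6,0)/C(13,3) = 35/286; then P = 7/9
P(grey from Bag 2) = 73/117 ≈ 0.6239.

73/117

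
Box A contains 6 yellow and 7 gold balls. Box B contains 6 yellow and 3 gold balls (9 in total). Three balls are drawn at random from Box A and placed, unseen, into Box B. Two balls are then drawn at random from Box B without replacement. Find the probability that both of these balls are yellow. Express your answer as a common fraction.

207/572

Condition on how many of the transferred balls are yellow (from Box A: 6 yellow of 13; then Box B has 12 total).
  0 yellow: C(6,0)C(7,3)/C(13,3) = 35/286; then P = C(6,2)/C(12,2) = 5/22
  1 yellow: C(6,1)C(7,2)/C(13,3) = 63/143; then P = C(7,2)/C(12,2) = 7/22
  2 yellow: C(6,2)C(7,1)/C(13,3) = 105/286; then P = C(8,2)/C(12,2) = 14/33
  3 yellow: C(6,3)C(7,0)/C(13,3) = 10/143; then P = C(9,2)/C(12,2) = 6/11
P(both yellow) = 207/572 ≈ 0.3619.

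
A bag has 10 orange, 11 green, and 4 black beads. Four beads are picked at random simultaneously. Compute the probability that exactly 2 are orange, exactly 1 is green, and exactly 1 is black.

18/115

Unordered draws without replacement: count favorable combinations over C(25,4).
Favorable = C(10,2) · C(11,1) · C(4,1) = 1980; total = C(25,4) = 12650.
P = 1980/12650 = 18/115 ≈ 0.1565.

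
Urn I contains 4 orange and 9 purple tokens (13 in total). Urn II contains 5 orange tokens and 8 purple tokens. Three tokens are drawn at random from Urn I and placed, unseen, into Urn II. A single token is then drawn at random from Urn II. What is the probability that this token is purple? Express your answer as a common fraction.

Condition on how many of the transferred tokens are purple (from Urn I: 9 purple of 13; then Urn II has 16 total).
  0 purple: C(9,0)C(4,3)/C(13,3) = 2/143; then P = 8/16
  1 purple: C(9,1)C(4,2)/C(13,3) = 27/143; then P = 9/16
  2 purple: C(9,2)C(4,1)/C(13,3) = 72/143; then P = 10/16
  3 purple: C(9,3)C(4,0)/C(13,3) = 42/143; then P = 11/16
P(purple from Urn II) = 131/208 ≈ 0.6298.

131/208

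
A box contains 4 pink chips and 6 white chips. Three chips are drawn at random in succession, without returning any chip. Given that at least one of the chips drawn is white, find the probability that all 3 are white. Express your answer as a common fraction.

5/29

P(all 3 white) = C(6,3)/C(10,3) = 1/6; P(at least one white) = 1 − C(4,3)/C(10,3) = 29/30.
Since 'all 3 white' ⊆ 'at least one white', P(all 3 | at least one) = 1/6 / 29/30 = 5/29 ≈ 0.1724.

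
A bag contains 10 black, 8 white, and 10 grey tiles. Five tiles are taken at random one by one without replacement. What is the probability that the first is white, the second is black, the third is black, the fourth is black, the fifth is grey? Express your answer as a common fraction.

Multiply the conditional probability of each draw in order, without replacement, so each draw removes one from its color and from the total.
P = (8/28) · (10/27) · (9/26) · (8/25) · (10/24) = 4/819 ≈ 0.0049.

4/819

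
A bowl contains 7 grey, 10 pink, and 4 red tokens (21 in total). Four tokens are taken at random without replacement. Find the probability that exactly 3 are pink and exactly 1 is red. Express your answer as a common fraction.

32/399

Unordered draws without replacement: count favorable combinations over C(21,4).
Favorable = C(7,0) · C(10,3) · C(4,1) = 480; total = C(21,4) = 5985.
P = 480/5985 = 32/399 ≈ 0.0802.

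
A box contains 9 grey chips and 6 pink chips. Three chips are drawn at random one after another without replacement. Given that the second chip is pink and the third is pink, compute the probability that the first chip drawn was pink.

P(first=pink and the second chip is pink and the third is pink) = (6/15)·(5/14)·(4/13) = 4/91.
P(E) = Σ over first color = 9/91 + 4/91 = 1/7.
By Bayes, P(first=pink | E) = 4/91 / 1/7 = 4/13 ≈ 0.3077.

4/13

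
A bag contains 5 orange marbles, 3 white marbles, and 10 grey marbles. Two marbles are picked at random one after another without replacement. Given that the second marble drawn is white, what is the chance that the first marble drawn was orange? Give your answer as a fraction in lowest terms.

P(first=orange and the second marble drawn is white) = (5/18)·(3/17) = 5/102.
P(the second marble drawn is white) = Σ over first color = 5/102 + 1/51 + 5/51 = 1/6.
By Bayes, P(first=orange | the second marble drawn is white) = 5/102 / 1/6 = 5/17 ≈ 0.2941.

5/17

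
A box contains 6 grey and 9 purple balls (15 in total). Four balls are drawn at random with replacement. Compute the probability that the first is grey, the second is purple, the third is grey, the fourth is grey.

24/625

Multiply the conditional probability of each draw in order, with replacement (the composition resets each draw).
P = (6/15) · (9/15) · (6/15) · (6/15) = 24/625 ≈ 0.0384.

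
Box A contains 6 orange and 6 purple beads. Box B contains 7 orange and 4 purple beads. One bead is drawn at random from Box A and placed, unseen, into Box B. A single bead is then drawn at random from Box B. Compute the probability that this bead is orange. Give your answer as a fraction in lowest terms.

Condition on how many of the transferred beads are orange (from Box A: 6 orange of 12; then Box B has 12 total).
  0 orange: C(6,0)C(6,1)/C(12,1) = 1/2; then P = 7/12
  1 orange: C(6,1)C(6,0)/C(12,1) = 1/2; then P = 8/12
P(orange from Box B) = 5/8 ≈ 0.6250.

5/8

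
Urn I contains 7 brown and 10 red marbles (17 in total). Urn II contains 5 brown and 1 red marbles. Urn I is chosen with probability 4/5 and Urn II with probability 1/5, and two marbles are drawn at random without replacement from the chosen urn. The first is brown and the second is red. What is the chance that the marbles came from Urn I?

105/122

P(E | Urn I) = 35/136; P(E | Urn II) = 1/6.
P(E) = 4/5·35/136 + 1/5·1/6 = 61/255.
By Bayes' rule, P(Urn I | E) = 7/34 / 61/255 = 105/122 ≈ 0.8607.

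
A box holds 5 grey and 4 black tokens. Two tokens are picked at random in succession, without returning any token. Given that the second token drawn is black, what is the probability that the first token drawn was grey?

P(first=grey and the second token drawn is black) = (5/9)·(4/8) = 5/18.
P(the second token drawn is black) = Σ over first color = 5/18 + 1/6 = 4/9.
By Bayes, P(first=grey | the second token drawn is black) = 5/18 / 4/9 = 5/8 ≈ 0.6250.

5/8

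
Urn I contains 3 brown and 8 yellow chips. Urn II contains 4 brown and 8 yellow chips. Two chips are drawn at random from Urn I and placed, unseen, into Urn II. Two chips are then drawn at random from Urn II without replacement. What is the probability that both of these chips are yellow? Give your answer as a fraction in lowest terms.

2208/5005

Condition on how many of the transferred chips are yellow (from Urn I: 8 yellow of 11; then Urn II has 14 total).
  0 yellow: C(8,0)C(3,2)/C(11,2) = 3/55; then P = C(8,2)/C(14,2) = 4/13
  1 yellow: C(8,1)C(3,1)/C(11,2) = 24/55; then P = C(9,2)/C(14,2) = 36/91
  2 yellow: C(8,2)C(3,0)/C(11,2) = 28/55; then P = C(10,2)/C(14,2) = 45/91
P(both yellow) = 2208/5005 ≈ 0.4412.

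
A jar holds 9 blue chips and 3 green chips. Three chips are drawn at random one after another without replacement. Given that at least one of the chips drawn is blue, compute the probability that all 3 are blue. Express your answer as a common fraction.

P(all 3 blue) = C(9,3)/C(12,3) = 21/55; P(at least one blue) = 1 − C(3,3)/C(12,3) = 219/220.
Since 'all 3 blue' ⊆ 'at least one blue', P(all 3 | at least one) = 21/55 / 219/220 = 28/73 ≈ 0.3836.

28/73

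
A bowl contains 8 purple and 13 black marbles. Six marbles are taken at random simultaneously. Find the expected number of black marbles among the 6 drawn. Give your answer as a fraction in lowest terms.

By linearity of expectation, E[X] = Σ P(draw i is black); by symmetry each draw (even without replacement) has P(black) = 13/21.
E[X] = 6 · 13/21 = 26/7 ≈ 3.7143.

26/7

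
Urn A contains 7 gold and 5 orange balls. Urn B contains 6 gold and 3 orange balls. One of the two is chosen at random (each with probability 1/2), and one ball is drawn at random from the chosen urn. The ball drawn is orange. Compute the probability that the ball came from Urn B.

4/9

P(orange | Urn A) = 5/12; P(orange | Urn B) = 1/3.
P(orange) = 1/2·5/12 + 1/2·1/3 = 3/8.
By Bayes' rule, P(Urn B | orange) = 1/6 / 3/8 = 4/9 ≈ 0.4444.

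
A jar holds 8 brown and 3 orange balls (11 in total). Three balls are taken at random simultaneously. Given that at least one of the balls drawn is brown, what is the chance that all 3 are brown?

14/41

P(all 3 brown) = C(8,3)/C(11,3) = 56/165; P(at least one brown) = 1 − C(3,3)/C(11,3) = 164/165.
Since 'all 3 brown' ⊆ 'at least one brown', P(all 3 | at least one) = 56/165 / 164/165 = 14/41 ≈ 0.3415.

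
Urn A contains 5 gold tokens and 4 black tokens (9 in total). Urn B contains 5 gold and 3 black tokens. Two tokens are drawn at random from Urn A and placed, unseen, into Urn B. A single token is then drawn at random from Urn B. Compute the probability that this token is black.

Condition on how many of the transferred tokens are black (from Urn A: 4 black of 9; then Urn B has 10 total).
  0 black: C(4,0)C(5,2)/C(9,2) = 5/18; then P = 3/10
  1 black: C(4,1)C(5,1)/C(9,2) = 5/9; then P = 4/10
  2 black: C(4,2)C(5,0)/C(9,2) = 1/6; then P = 5/10
P(black from Urn B) = 7/18 ≈ 0.3889.

7/18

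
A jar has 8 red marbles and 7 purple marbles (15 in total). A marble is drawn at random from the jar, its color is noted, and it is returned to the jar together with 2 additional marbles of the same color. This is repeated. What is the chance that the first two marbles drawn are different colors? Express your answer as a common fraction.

Either purple then red, or red then purple; after the first draw the total is 17.
P = (7/15)·(8/17) + (8/15)·(7/17) = 112/255 ≈ 0.4392.

112/255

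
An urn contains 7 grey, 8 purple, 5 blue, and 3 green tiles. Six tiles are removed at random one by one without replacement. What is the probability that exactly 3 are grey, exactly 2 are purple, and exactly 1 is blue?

700/14421

Unordered draws without replacement: count favorable combinations over C(23,6).
Favorable = C(7,3) · C(8,2) · C(5,1) · C(3,0) = 4900; total = C(23,6) = 100947.
P = 4900/100947 = 700/14421 ≈ 0.0485.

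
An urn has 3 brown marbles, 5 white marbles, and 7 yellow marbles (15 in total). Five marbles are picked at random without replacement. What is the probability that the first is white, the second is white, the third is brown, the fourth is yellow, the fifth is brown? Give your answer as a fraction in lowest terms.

Multiply the conditional probability of each draw in order, without replacement, so each draw removes one from its color and from the total.
P = (5/15) · (4/14) · (3/13) · (7/12) · (2/11) = 1/429 ≈ 0.0023.

1/429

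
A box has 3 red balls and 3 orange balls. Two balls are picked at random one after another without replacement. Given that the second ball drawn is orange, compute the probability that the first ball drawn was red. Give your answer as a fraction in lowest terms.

P(first=red and the second ball drawn is orange) = (3/6)·(3/5) = 3/10.
P(the second ball drawn is orange) = Σ over first color = 3/10 + 1/5 = 1/2.
By Bayes, P(first=red | the second ball drawn is orange) = 3/10 / 1/2 = 3/5 ≈ 0.6000.

3/5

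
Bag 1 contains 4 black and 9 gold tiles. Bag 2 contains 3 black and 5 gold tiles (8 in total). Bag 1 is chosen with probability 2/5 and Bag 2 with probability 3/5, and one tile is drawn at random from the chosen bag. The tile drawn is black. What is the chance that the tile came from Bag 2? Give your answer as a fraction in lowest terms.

117/181

P(black | Bag 1) = 4/13; P(black | Bag 2) = 3/8.
P(black) = 2/5·4/13 + 3/5·3/8 = 181/520.
By Bayes' rule, P(Bag 2 | black) = 9/40 / 181/520 = 117/181 ≈ 0.6464.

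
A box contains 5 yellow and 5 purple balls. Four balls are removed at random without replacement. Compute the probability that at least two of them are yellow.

31/42

Sum the hypergeometric tail for j = 2,…,4 yellow balls.
Favorable = C(5,2)·C(5,2) + C(5,3)·C(5,1) + C(5,4)·C(5,0) = 155; total = C(10,4) = 210.
P = 155/210 = 31/42 ≈ 0.7381.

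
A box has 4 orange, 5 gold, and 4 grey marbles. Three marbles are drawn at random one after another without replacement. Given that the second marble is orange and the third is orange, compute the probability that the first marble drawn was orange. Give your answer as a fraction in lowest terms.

2/11

P(first=orange and the second marble is orange and the third is orange) = (4/13)·(3/12)·(2/11) = 2/143.
P(E) = Σ over first color = 2/143 + 5/143 + 4/143 = 1/13.
By Bayes, P(first=orange | E) = 2/143 / 1/13 = 2/11 ≈ 0.1818.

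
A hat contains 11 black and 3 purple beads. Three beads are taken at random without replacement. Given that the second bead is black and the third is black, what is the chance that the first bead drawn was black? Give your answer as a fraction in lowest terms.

3/4

P(first=black and the second bead is black and the third is black) = (11/14)·(10/13)·(9/12) = 165/364.
P(E) = Σ over first color = 165/364 + 55/364 = 55/91.
By Bayes, P(first=black | E) = 165/364 / 55/91 = 3/4 ≈ 0.7500.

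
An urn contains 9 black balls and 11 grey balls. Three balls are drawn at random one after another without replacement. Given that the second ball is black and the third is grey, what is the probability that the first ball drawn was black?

P(first=black and the second ball is black and the third is grey) = (9/20)·(8/19)·(11/18) = 11/95.
P(E) = Σ over first color = 11/95 + 11/76 = 99/380.
By Bayes, P(first=black | E) = 11/95 / 99/380 = 4/9 ≈ 0.4444.

4/9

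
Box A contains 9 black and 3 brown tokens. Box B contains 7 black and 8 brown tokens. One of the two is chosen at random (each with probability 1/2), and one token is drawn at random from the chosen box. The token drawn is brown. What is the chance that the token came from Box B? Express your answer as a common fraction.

P(brown | Box A) = 1/4; P(brown | Box B) = 8/15.
P(brown) = 1/2·1/4 + 1/2·8/15 = 47/120.
By Bayes' rule, P(Box B | brown) = 4/15 / 47/120 = 32/47 ≈ 0.6809.

32/47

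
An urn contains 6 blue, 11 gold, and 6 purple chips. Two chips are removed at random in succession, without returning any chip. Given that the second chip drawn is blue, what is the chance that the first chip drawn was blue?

P(first=blue and the second chip drawn is blue) = (6/23)·(5/22) = 15/253.
P(the second chip drawn is blue) = Σ over first color = 15/253 + 3/23 + 18/253 = 6/23.
By Bayes, P(first=blue | the second chip drawn is blue) = 15/253 / 6/23 = 5/22 ≈ 0.2273.

5/22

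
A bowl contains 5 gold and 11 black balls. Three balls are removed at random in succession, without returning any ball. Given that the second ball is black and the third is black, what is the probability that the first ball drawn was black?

9/14

P(first=black and the second ball is black and the third is black) = (11/16)·(10/15)·(9/14) = 33/112.
P(E) = Σ over first color = 55/336 + 33/112 = 11/24.
By Bayes, P(first=black | E) = 33/112 / 11/24 = 9/14 ≈ 0.6429.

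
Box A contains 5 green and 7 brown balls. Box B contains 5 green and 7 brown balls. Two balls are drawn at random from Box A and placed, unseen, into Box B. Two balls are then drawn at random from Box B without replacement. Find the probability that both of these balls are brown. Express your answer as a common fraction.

139/429

Condition on how many of the transferred balls are brown (from Box A: 7 brown of 12; then Box B has 14 total).
  0 brown: C(7,0)C(5,2)/C(12,2) = 5/33; then P = C(7,2)/C(14,2) = 3/13
  1 brown: C(7,1)C(5,1)/C(12,2) = 35/66; then P = C(8,2)/C(14,2) = 4/13
  2 brown: C(7,2)C(5,0)/C(12,2) = 7/22; then P = C(9,2)/C(14,2) = 36/91
P(both brown) = 139/429 ≈ 0.3240.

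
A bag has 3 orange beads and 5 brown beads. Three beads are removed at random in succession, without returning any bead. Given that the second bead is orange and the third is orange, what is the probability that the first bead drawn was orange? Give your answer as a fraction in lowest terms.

P(first=orange and the second bead is orange and the third is orange) = (3/8)·(2/7)·(1/6) = 1/56.
P(E) = Σ over first color = 1/56 + 5/56 = 3/28.
By Bayes, P(first=orange | E) = 1/56 / 3/28 = 1/6 ≈ 0.1667.

1/6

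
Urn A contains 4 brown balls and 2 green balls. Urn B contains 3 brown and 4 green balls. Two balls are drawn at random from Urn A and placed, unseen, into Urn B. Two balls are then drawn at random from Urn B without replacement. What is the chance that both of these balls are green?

131/540

Condition on how many of the transferred balls are green (from Urn A: 2 green of 6; then Urn B has 9 total).
  0 green: C(2,0)C(4,2)/C(6,2) = 2/5; then P = C(4,2)/C(9,2) = 1/6
  1 green: C(2,1)C(4,1)/C(6,2) = 8/15; then P = C(5,2)/C(9,2) = 5/18
  2 green: C(2,2)C(4,0)/C(6,2) = 1/15; then P = C(6,2)/C(9,2) = 5/12
P(both green) = 131/540 ≈ 0.2426.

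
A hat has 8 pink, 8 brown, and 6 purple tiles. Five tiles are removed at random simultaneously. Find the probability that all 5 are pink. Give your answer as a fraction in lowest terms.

4/1881

Unordered draws without replacement: count favorable combinations over C(22,5).
Favorable = C(8,5) · C(8,0) · C(6,0) = 56; total = C(22,5) = 26334.
P = 56/26334 = 4/1881 ≈ 0.0021.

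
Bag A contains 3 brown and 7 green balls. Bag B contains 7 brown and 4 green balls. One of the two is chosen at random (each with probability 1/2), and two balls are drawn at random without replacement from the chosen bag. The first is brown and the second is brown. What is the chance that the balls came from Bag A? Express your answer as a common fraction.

11/74

P(E | Bag A) = 1/15; P(E | Bag B) = 21/55.
P(E) = 1/2·1/15 + 1/2·21/55 = 37/165.
By Bayes' rule, P(Bag A | E) = 1/30 / 37/165 = 11/74 ≈ 0.1486.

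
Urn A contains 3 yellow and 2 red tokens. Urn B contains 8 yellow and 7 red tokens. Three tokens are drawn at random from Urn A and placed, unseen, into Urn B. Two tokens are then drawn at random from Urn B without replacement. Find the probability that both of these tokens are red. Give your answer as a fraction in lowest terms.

Condition on how many of the transferred tokens are red (from Urn A: 2 red of 5; then Urn B has 18 total).
  0 red: C(2,0)C(3,3)/C(5,3) = 1/10; then P = C(7,2)/C(18,2) = 7/51
  1 red: C(2,1)C(3,2)/C(5,3) = 3/5; then P = C(8,2)/C(18,2) = 28/153
  2 red: C(2,2)C(3,1)/C(5,3) = 3/10; then P = C(9,2)/C(18,2) = 4/17
P(both red) = 33/170 ≈ 0.1941.

33/170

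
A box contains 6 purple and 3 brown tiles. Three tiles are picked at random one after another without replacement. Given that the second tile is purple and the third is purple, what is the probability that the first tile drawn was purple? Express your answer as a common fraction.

4/7

P(first=purple and the second tile is purple and the third is purple) = (6/9)·(5/8)·(4/7) = 5/21.
P(E) = Σ over first color = 5/21 + 5/28 = 5/12.
By Bayes, P(first=purple | E) = 5/21 / 5/12 = 4/7 ≈ 0.5714.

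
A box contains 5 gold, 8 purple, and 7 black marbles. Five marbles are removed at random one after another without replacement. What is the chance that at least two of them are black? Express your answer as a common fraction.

2303/3876

Sum the hypergeometric tail for j = 2,…,5 black marbles.
Favorable = C(7,2)·C(13,3) + C(7,3)·C(13,2) + C(7,4)·C(13,1) + C(7,5)·C(13,0) = 9212; total = C(20,5) = 15504.
P = 9212/15504 = 2303/3876 ≈ 0.5942.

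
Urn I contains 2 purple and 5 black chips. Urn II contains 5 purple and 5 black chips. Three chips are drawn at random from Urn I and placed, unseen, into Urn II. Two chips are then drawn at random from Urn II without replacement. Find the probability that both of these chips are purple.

101/546

Condition on how many of the transferred chips are purple (from Urn I: 2 purple of 7; then Urn II has 13 total).
  0 purple: C(2,0)C(5,3)/C(7,3) = 2/7; then P = C(5,2)/C(13,2) = 5/39
  1 purple: C(2,1)C(5,2)/C(7,3) = 4/7; then P = C(6,2)/C(13,2) = 5/26
  2 purple: C(2,2)C(5,1)/C(7,3) = 1/7; then P = C(7,2)/C(13,2) = 7/26
P(both purple) = 101/546 ≈ 0.1850.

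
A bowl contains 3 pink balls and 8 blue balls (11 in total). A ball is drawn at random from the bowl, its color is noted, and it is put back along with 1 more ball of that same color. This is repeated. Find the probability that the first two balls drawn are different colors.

4/11

Either pink then blue, or blue then pink; after the first draw the total is 12.
P = (3/11)·(8/12) + (8/11)·(3/12) = 4/11 ≈ 0.3636.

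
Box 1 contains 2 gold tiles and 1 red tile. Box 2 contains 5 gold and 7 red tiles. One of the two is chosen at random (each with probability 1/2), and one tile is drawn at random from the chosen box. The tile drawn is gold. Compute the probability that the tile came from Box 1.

P(gold | Box 1) = 2/3; P(gold | Box 2) = 5/12.
P(gold) = 1/2·2/3 + 1/2·5/12 = 13/24.
By Bayes' rule, P(Box 1 | gold) = 1/3 / 13/24 = 8/13 ≈ 0.6154.

8/13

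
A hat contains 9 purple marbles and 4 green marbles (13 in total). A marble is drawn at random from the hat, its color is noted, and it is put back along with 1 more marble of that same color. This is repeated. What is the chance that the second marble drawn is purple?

Condition on the first draw. If first is purple (prob 9/13), second-purple has prob (10)/(14); if not (prob 4/13), it has prob 9/(14).
P = (9/13)·(10/14) + (4/13)·(9/14) = 9/13 ≈ 0.6923.

9/13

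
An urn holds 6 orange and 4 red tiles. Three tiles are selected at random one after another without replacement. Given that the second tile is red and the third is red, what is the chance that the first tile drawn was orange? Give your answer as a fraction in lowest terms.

P(first=orange and the second tile is red and the third is red) = (6/10)·(4/9)·(3/8) = 1/10.
P(E) = Σ over first color = 1/10 + 1/30 = 2/15.
By Bayes, P(first=orange | E) = 1/10 / 2/15 = 3/4 ≈ 0.7500.

3/4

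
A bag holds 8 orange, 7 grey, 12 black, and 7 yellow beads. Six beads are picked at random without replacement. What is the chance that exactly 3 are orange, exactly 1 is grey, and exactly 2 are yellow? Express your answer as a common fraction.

Unordered draws without replacement: count favorable combinations over C(34,6).
Favorable = C(8,3) · C(7,1) · C(12,0) · C(7,2) = 8232; total = C(34,6) = 1344904.
P = 8232/1344904 = 1029/168113 ≈ 0.0061.

1029/168113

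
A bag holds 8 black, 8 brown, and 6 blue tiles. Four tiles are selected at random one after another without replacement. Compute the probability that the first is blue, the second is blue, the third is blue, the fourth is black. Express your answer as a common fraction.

Multiply the conditional probability of each draw in order, without replacement, so each draw removes one from its color and from the total.
P = (6/22) · (5/21) · (4/20) · (8/19) = 8/1463 ≈ 0.0055.

8/1463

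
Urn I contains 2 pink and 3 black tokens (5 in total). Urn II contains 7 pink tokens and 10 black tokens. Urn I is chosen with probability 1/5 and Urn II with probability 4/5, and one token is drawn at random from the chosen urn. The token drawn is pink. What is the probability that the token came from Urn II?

P(pink | Urn I) = 2/5; P(pink | Urn II) = 7/17.
P(pink) = 1/5·2/5 + 4/5·7/17 = 174/425.
By Bayes' rule, P(Urn II | pink) = 28/85 / 174/425 = 70/87 ≈ 0.8046.

70/87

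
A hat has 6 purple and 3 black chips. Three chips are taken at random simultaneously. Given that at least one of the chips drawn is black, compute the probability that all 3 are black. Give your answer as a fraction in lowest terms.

1/64

P(all 3 black) = C(3,3)/C(9,3) = 1/84; P(at least one black) = 1 − C(6,3)/C(9,3) = 16/21.
Since 'all 3 black' ⊆ 'at least one black', P(all 3 | at least one) = 1/84 / 16/21 = 1/64 ≈ 0.0156.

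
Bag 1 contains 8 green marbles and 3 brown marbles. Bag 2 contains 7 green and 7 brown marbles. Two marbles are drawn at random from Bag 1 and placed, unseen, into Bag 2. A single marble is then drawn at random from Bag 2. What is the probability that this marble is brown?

83/176

Condition on how many of the transferred marbles are brown (from Bag 1: 3 brown of 11; then Bag 2 has 16 total).
  0 brown: C(3,0)C(8,2)/C(11,2) = 28/55; then P = 7/16
  1 brown: C(3,1)C(8,1)/C(11,2) = 24/55; then P = 8/16
  2 brown: C(3,2)C(8,0)/C(11,2) = 3/55; then P = 9/16
P(brown from Bag 2) = 83/176 ≈ 0.4716.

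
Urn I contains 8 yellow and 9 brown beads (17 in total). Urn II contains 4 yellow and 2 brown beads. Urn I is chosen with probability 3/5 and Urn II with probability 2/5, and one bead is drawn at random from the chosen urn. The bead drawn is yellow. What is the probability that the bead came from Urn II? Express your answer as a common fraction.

P(yellow | Urn I) = 8/17; P(yellow | Urn II) = 2/3.
P(yellow) = 3/5·8/17 + 2/5·2/3 = 28/51.
By Bayes' rule, P(Urn II | yellow) = 4/15 / 28/51 = 17/35 ≈ 0.4857.

17/35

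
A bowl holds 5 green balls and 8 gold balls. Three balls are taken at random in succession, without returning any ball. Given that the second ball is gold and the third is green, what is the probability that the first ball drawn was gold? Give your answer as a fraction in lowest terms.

P(first=gold and the second ball is gold and the third is green) = (8/13)·(7/12)·(5/11) = 70/429.
P(E) = Σ over first color = 40/429 + 70/429 = 10/39.
By Bayes, P(first=gold | E) = 70/429 / 10/39 = 7/11 ≈ 0.6364.

7/11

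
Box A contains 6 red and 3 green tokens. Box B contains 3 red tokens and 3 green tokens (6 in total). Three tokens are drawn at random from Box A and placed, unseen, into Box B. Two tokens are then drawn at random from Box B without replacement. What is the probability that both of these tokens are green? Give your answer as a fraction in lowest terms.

25/144

Condition on how many of the transferred tokens are green (from Box A: 3 green of 9; then Box B has 9 total).
  0 green: C(3,0)C(6,3)/C(9,3) = 5/21; then P = C(3,2)/C(9,2) = 1/12
  1 green: C(3,1)C(6,2)/C(9,3) = 15/28; then P = C(4,2)/C(9,2) = 1/6
  2 green: C(3,2)C(6,1)/C(9,3) = 3/14; then P = C(5,2)/C(9,2) = 5/18
  3 green: C(3,3)C(6,0)/C(9,3) = 1/84; then P = C(6,2)/C(9,2) = 5/12
P(both green) = 25/144 ≈ 0.1736.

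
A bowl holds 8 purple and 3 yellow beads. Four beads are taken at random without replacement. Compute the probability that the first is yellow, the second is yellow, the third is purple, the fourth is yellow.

Multiply the conditional probability of each draw in order, without replacement, so each draw removes one from its color and from the total.
P = (3/11) · (2/10) · (8/9) · (1/8) = 1/165 ≈ 0.0061.

1/165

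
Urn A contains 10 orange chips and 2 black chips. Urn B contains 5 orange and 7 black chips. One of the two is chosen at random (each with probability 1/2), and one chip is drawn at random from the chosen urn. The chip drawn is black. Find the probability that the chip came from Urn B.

P(black | Urn A) = 1/6; P(black | Urn B) = 7/12.
P(black) = 1/2·1/6 + 1/2·7/12 = 3/8.
By Bayes' rule, P(Urn B | black) = 7/24 / 3/8 = 7/9 ≈ 0.7778.

7/9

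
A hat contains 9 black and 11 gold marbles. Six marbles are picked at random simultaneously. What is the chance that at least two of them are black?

569/646

Sum the hypergeometric tail for j = 2,…,6 black marbles.
Favorable = C(9,2)·C(11,4) + C(9,3)·C(11,3) + C(9,4)·C(11,2) + C(9,5)·C(11,1) + C(9,6)·C(11,0) = 34140; total = C(20,6) = 38760.
P = 34140/38760 = 569/646 ≈ 0.8808.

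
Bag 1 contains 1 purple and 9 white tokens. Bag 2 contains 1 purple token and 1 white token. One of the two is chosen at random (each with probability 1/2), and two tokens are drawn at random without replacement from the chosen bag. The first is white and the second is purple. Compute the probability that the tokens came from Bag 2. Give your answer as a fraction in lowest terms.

5/6

P(E | Bag 1) = 1/10; P(E | Bag 2) = 1/2.
P(E) = 1/2·1/10 + 1/2·1/2 = 3/10.
By Bayes' rule, P(Bag 2 | E) = 1/4 / 3/10 = 5/6 ≈ 0.8333.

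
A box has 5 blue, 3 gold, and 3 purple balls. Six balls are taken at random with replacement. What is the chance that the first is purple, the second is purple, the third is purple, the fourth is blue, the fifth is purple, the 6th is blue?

2025/1771561

Multiply the conditional probability of each draw in order, with replacement (the composition resets each draw).
P = (3/11) · (3/11) · (3/11) · (5/11) · (3/11) · (5/11) = 2025/1771561 ≈ 0.0011.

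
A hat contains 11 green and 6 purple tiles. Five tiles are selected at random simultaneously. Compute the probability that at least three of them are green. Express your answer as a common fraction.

4917/6188

Sum the hypergeometric tail for j = 3,…,5 green tiles.
Favorable = C(11,3)·C(6,2) + C(11,4)·C(6,1) + C(11,5)·C(6,0) = 4917; total = C(17,5) = 6188.
P = 4917/6188 = 4917/6188 ≈ 0.7946.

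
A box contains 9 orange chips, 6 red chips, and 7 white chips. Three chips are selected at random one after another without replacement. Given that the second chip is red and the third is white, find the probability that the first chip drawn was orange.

9/20

P(first=orange and the second chip is red and the third is white) = (9/22)·(6/21)·(7/20) = 9/220.
P(E) = Σ over first color = 9/220 + 1/44 + 3/110 = 1/11.
By Bayes, P(first=orange | E) = 9/220 / 1/11 = 9/20 ≈ 0.4500.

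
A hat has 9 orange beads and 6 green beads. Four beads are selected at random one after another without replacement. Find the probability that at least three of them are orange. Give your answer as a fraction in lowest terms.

Sum the hypergeometric tail for j = 3,…,4 orange beads.
Favorable = C(9,3)·C(6,1) + C(9,4)·C(6,0) = 630; total = C(15,4) = 1365.
P = 630/1365 = 6/13 ≈ 0.4615.

6/13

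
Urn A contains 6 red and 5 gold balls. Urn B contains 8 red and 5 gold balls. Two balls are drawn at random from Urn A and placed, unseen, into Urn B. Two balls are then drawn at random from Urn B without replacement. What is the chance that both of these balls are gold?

54/385

Condition on how many of the transferred balls are gold (from Urn A: 5 gold of 11; then Urn B has 15 total).
  0 gold: C(5,0)C(6,2)/C(11,2) = 3/11; then P = C(5,2)/C(15,2) = 2/21
  1 gold: C(5,1)C(6,1)/C(11,2) = 6/11; then P = C(6,2)/C(15,2) = 1/7
  2 gold: C(5,2)C(6,0)/C(11,2) = 2/11; then P = C(7,2)/C(15,2) = 1/5
P(both gold) = 54/385 ≈ 0.1403.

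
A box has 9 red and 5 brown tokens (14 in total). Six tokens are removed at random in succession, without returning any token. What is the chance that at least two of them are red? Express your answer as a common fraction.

Sum the hypergeometric tail for j = 2,…,6 red tokens.
Favorable = C(9,2)·C(5,4) + C(9,3)·C(5,3) + C(9,4)·C(5,2) + C(9,5)·C(5,1) + C(9,6)·C(5,0) = 2994; total = C(14,6) = 3003.
P = 2994/3003 = 998/1001 ≈ 0.9970.

998/1001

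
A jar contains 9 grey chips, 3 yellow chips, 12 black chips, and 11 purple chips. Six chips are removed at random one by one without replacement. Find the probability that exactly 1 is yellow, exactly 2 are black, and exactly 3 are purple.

297/14756

Unordered draws without replacement: count favorable combinations over C(35,6).
Favorable = C(9,0) · C(3,1) · C(12,2) · C(11,3) = 32670; total = C(35,6) = 1623160.
P = 32670/1623160 = 297/14756 ≈ 0.0201.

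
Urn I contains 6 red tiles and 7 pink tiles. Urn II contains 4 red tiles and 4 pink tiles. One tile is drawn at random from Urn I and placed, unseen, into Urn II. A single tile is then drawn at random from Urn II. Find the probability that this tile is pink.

Condition on how many of the transferred tiles are pink (from Urn I: 7 pink of 13; then Urn II has 9 total).
  0 pink: C(7,0)C(6,1)/C(13,1) = 6/13; then P = 4/9
  1 pink: C(7,1)C(6,0)/C(13,1) = 7/13; then P = 5/9
P(pink from Urn II) = 59/117 ≈ 0.5043.

59/117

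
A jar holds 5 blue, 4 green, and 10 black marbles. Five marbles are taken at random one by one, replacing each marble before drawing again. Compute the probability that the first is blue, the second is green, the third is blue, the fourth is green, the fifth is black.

4000/2476099

Multiply the conditional probability of each draw in order, with replacement (the composition resets each draw).
P = (5/19) · (4/19) · (5/19) · (4/19) · (10/19) = 4000/2476099 ≈ 0.0016.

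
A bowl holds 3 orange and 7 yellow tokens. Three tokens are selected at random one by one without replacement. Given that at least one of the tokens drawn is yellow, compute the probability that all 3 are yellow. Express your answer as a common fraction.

P(all 3 yellow) = C(7,3)/C(10,3) = 7/24; P(at least one yellow) = 1 − C(3,3)/C(10,3) = 119/120.
Since 'all 3 yellow' ⊆ 'at least one yellow', P(all 3 | at least one) = 7/24 / 119/120 = 5/17 ≈ 0.2941.

5/17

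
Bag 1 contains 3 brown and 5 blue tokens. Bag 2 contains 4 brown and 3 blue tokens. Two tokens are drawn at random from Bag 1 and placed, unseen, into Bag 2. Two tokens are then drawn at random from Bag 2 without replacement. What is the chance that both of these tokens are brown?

85/336

Condition on how many of the transferred tokens are brown (from Bag 1: 3 brown of 8; then Bag 2 has 9 total).
  0 brown: C(3,0)C(5,2)/C(8,2) = 5/14; then P = C(4,2)/C(9,2) = 1/6
  1 brown: C(3,1)C(5,1)/C(8,2) = 15/28; then P = C(5,2)/C(9,2) = 5/18
  2 brown: C(3,2)C(5,0)/C(8,2) = 3/28; then P = C(6,2)/C(9,2) = 5/12
P(both brown) = 85/336 ≈ 0.2530.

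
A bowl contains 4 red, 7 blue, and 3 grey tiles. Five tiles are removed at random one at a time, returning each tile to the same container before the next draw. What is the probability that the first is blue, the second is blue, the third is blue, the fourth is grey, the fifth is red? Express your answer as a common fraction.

Multiply the conditional probability of each draw in order, with replacement (the composition resets each draw).
P = (7/14) · (7/14) · (7/14) · (3/14) · (4/14) = 3/392 ≈ 0.0077.

3/392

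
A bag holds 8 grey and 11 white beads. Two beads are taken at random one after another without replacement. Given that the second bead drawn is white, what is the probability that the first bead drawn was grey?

4/9

P(first=grey and the second bead drawn is white) = (8/19)·(11/18) = 44/171.
P(the second bead drawn is white) = Σ over first color = 44/171 + 55/171 = 11/19.
By Bayes, P(first=grey | the second bead drawn is white) = 44/171 / 11/19 = 4/9 ≈ 0.4444.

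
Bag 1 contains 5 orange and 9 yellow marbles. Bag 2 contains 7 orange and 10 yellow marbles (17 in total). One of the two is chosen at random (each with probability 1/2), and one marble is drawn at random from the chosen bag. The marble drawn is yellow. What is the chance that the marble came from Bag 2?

140/293

P(yellow | Bag 1) = 9/14; P(yellow | Bag 2) = 10/17.
P(yellow) = 1/2·9/14 + 1/2·10/17 = 293/476.
By Bayes' rule, P(Bag 2 | yellow) = 5/17 / 293/476 = 140/293 ≈ 0.4778.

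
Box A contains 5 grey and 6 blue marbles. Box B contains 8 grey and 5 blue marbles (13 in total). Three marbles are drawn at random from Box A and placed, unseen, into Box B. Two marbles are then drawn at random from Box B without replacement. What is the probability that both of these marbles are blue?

19/120

Condition on how many of the transferred marbles are blue (from Box A: 6 blue of 11; then Box B has 16 total).
  0 blue: C(6,0)C(5,3)/C(11,3) = 2/33; then P = C(5,2)/C(16,2) = 1/12
  1 blue: C(6,1)C(5,2)/C(11,3) = 4/11; then P = C(6,2)/C(16,2) = 1/8
  2 blue: C(6,2)C(5,1)/C(11,3) = 5/11; then P = C(7,2)/C(16,2) = 7/40
  3 blue: C(6,3)C(5,0)/C(11,3) = 4/33; then P = C(8,2)/C(16,2) = 7/30
P(both blue) = 19/120 ≈ 0.1583.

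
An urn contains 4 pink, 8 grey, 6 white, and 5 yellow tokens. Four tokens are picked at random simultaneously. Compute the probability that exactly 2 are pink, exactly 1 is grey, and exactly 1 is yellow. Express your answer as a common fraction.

48/1771

Unordered draws without replacement: count favorable combinations over C(23,4).
Favorable = C(4,2) · C(8,1) · C(6,0) · C(5,1) = 240; total = C(23,4) = 8855.
P = 240/8855 = 48/1771 ≈ 0.0271.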